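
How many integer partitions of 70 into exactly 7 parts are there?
p(70, 7 parts) = 55748

Partitions of n into exactly k parts are in bijection with partitions of n − k into at most k parts (subtract 1 from each part). So p(70, exactly 7) = p(63, parts ≤ 7). Computing via the recurrence p(m, j) = p(m, j−1) + p(m−j, j) gives 55748.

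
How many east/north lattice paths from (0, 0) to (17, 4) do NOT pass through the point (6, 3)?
Number of paths = 4977

Total paths from (0, 0) to (17, 4): C(21, 17) = 5985. Paths through (6, 3): (paths (0, 0) → (6, 3)) × (paths (6, 3) → (17, 4)) = C(9, 6) · C(12, 11) = 84 · 12 = 1008. Avoidance count = 5985 − 1008 = 4977.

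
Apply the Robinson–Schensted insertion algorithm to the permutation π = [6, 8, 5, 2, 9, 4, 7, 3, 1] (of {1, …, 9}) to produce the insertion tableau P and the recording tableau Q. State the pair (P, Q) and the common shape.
P = [1, 3, 7] / [2, 8, 9] / [4] / [5] / [6];  Q = [1, 2, 5] / [3, 6, 7] / [4] / [8] / [9];  common shape = (3, 3, 1, 1, 1)

Row-insert the values π_1, π_2, … into P one at a time, bumping the leftmost entry strictly greater than the inserted value down to the next row. The recording tableau Q records, in position (i, j), the step at which that cell was added to P.
  Insert 6 (step 1): P = [6];  Q = [1]
  Insert 8 (step 2): P = [6, 8];  Q = [1, 2]
  Insert 5 (step 3): P = [5, 8] / [6];  Q = [1, 2] / [3]
  Insert 2 (step 4): P = [2, 8] / [5] / [6];  Q = [1, 2] / [3] / [4]
  Insert 9 (step 5): P = [2, 8, 9] / [5] / [6];  Q = [1, 2, 5] / [3] / [4]
  Insert 4 (step 6): P = [2, 4, 9] / [5, 8] / [6];  Q = [1, 2, 5] / [3, 6] / [4]
  Insert 7 (step 7): P = [2, 4, 7] / [5, 8, 9] / [6];  Q = [1, 2, 5] / [3, 6, 7] / [4]
  Insert 3 (step 8): P = [2, 3, 7] / [4, 8, 9] / [5] / [6];  Q = [1, 2, 5] / [3, 6, 7] / [4] / [8]
  Insert 1 (step 9): P = [1, 3, 7] / [2, 8, 9] / [4] / [5] / [6];  Q = [1, 2, 5] / [3, 6, 7] / [4] / [8] / [9]
Final shape: (3, 3, 1, 1, 1).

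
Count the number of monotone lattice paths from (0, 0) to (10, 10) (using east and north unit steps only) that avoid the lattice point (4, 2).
Number of paths = 139711

Total paths from (0, 0) to (10, 10): C(20, 10) = 184756. Paths through (4, 2): (paths (0, 0) → (4, 2)) × (paths (4, 2) → (10, 10)) = C(6, 4) · C(14, 6) = 15 · 3003 = 45045. Avoidance count = 184756 − 45045 = 139711.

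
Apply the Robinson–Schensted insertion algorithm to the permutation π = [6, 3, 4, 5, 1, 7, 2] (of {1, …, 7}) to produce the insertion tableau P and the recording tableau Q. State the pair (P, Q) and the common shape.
P = [1, 2, 5, 7] / [3, 4] / [6];  Q = [1, 3, 4, 6] / [2, 7] / [5];  common shape = (4, 2, 1)

Row-insert the values π_1, π_2, … into P one at a time, bumping the leftmost entry strictly greater than the inserted value down to the next row. The recording tableau Q records, in position (i, j), the step at which that cell was added to P.
  Insert 6 (step 1): P = [6];  Q = [1]
  Insert 3 (step 2): P = [3] / [6];  Q = [1] / [2]
  Insert 4 (step 3): P = [3, 4] / [6];  Q = [1, 3] / [2]
  Insert 5 (step 4): P = [3, 4, 5] / [6];  Q = [1, 3, 4] / [2]
  Insert 1 (step 5): P = [1, 4, 5] / [3] / [6];  Q = [1, 3, 4] / [2] / [5]
  Insert 7 (step 6): P = [1, 4, 5, 7] / [3] / [6];  Q = [1, 3, 4, 6] / [2] / [5]
  Insert 2 (step 7): P = [1, 2, 5, 7] / [3, 4] / [6];  Q = [1, 3, 4, 6] / [2, 7] / [5]
Final shape: (4, 2, 1).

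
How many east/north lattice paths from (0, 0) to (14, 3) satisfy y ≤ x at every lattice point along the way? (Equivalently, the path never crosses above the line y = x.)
Number of paths = 544

By the reflection principle (André's argument), the number of monotone paths to (14, 3) with n ≤ m that never go above y = x is C(17, 14) − C(17, 15) = 680 − 136 = 544.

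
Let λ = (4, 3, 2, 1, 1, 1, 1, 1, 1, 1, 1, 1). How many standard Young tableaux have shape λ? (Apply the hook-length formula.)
# SYT of shape (4, 3, 2, 1, 1, 1, 1, 1, 1, 1, 1, 1) = 182784

Hook-length formula: f^λ = n! / Π hook(c), product over all cells c of the Young diagram. For λ = (4, 3, 2, 1, 1, 1, 1, 1, 1, 1, 1, 1), n = 18 boxes. Hook lengths by row (left-to-right, top-to-bottom): [15, 5, 3, 1]; [13, 3, 1]; [11, 1]; [9]; [8]; [7]; [6]; [5]; [4]; [3]; [2]; [1]. Product of hooks = 35026992000. So f^λ = 18! / 35026992000 = 6402373705728000 / 35026992000 = 182784.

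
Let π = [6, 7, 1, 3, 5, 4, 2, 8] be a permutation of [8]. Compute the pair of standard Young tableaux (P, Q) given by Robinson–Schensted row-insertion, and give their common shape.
P = [1, 2, 4, 8] / [3, 7] / [5] / [6];  Q = [1, 2, 5, 8] / [3, 4] / [6] / [7];  common shape = (4, 2, 1, 1)

Row-insert the values π_1, π_2, … into P one at a time, bumping the leftmost entry strictly greater than the inserted value down to the next row. The recording tableau Q records, in position (i, j), the step at which that cell was added to P.
  Insert 6 (step 1): P = [6];  Q = [1]
  Insert 7 (step 2): P = [6, 7];  Q = [1, 2]
  Insert 1 (step 3): P = [1, 7] / [6];  Q = [1, 2] / [3]
  Insert 3 (step 4): P = [1, 3] / [6, 7];  Q = [1, 2] / [3, 4]
  Insert 5 (step 5): P = [1, 3, 5] / [6, 7];  Q = [1, 2, 5] / [3, 4]
  Insert 4 (step 6): P = [1, 3, 4] / [5, 7] / [6];  Q = [1, 2, 5] / [3, 4] / [6]
  Insert 2 (step 7): P = [1, 2, 4] / [3, 7] / [5] / [6];  Q = [1, 2, 5] / [3, 4] / [6] / [7]
  Insert 8 (step 8): P = [1, 2, 4, 8] / [3, 7] / [5] / [6];  Q = [1, 2, 5, 8] / [3, 4] / [6] / [7]
Final shape: (4, 2, 1, 1).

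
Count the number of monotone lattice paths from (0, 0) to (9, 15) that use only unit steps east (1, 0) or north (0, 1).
Number of paths = 1307504

A monotone lattice path from (0, 0) to (9, 15) consists of 9 east steps and 15 north steps in some order, so it is determined by which 9 of the 24 steps are east. The count is C(24, 9) = 1307504.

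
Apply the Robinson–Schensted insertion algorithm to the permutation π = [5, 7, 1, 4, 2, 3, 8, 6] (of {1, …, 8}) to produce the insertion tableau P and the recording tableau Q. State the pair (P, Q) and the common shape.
P = [1, 2, 3, 6] / [4, 7, 8] / [5];  Q = [1, 2, 6, 7] / [3, 4, 8] / [5];  common shape = (4, 3, 1)

Row-insert the values π_1, π_2, … into P one at a time, bumping the leftmost entry strictly greater than the inserted value down to the next row. The recording tableau Q records, in position (i, j), the step at which that cell was added to P.
  Insert 5 (step 1): P = [5];  Q = [1]
  Insert 7 (step 2): P = [5, 7];  Q = [1, 2]
  Insert 1 (step 3): P = [1, 7] / [5];  Q = [1, 2] / [3]
  Insert 4 (step 4): P = [1, 4] / [5, 7];  Q = [1, 2] / [3, 4]
  Insert 2 (step 5): P = [1, 2] / [4, 7] / [5];  Q = [1, 2] / [3, 4] / [5]
  Insert 3 (step 6): P = [1, 2, 3] / [4, 7] / [5];  Q = [1, 2, 6] / [3, 4] / [5]
  Insert 8 (step 7): P = [1, 2, 3, 8] / [4, 7] / [5];  Q = [1, 2, 6, 7] / [3, 4] / [5]
  Insert 6 (step 8): P = [1, 2, 3, 6] / [4, 7, 8] / [5];  Q = [1, 2, 6, 7] / [3, 4, 8] / [5]
Final shape: (4, 3, 1).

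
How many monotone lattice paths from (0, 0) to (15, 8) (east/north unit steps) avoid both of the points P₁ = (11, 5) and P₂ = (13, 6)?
Number of paths = 253266

Inclusion–exclusion. Total paths: C(23, 15) = 490314. Through P₁: C(16, 11)·C(7, 4) = 152880. Through P₂: C(19, 13)·C(4, 2) = 162792. Since P₁ is strictly southwest of P₂, a monotone path through both must visit P₁ then P₂; paths through both = C(16, 11)·C(3, 2)·C(4, 2) = 78624. Avoid both = 490314 − 152880 − 162792 + 78624 = 253266.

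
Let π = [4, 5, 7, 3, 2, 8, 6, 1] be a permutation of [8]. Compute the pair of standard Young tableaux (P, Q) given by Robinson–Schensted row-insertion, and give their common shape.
P = [1, 5, 6, 8] / [2, 7] / [3] / [4];  Q = [1, 2, 3, 6] / [4, 7] / [5] / [8];  common shape = (4, 2, 1, 1)

Row-insert the values π_1, π_2, … into P one at a time, bumping the leftmost entry strictly greater than the inserted value down to the next row. The recording tableau Q records, in position (i, j), the step at which that cell was added to P.
  Insert 4 (step 1): P = [4];  Q = [1]
  Insert 5 (step 2): P = [4, 5];  Q = [1, 2]
  Insert 7 (step 3): P = [4, 5, 7];  Q = [1, 2, 3]
  Insert 3 (step 4): P = [3, 5, 7] / [4];  Q = [1, 2, 3] / [4]
  Insert 2 (step 5): P = [2, 5, 7] / [3] / [4];  Q = [1, 2, 3] / [4] / [5]
  Insert 8 (step 6): P = [2, 5, 7, 8] / [3] / [4];  Q = [1, 2, 3, 6] / [4] / [5]
  Insert 6 (step 7): P = [2, 5, 6, 8] / [3, 7] / [4];  Q = [1, 2, 3, 6] / [4, 7] / [5]
  Insert 1 (step 8): P = [1, 5, 6, 8] / [2, 7] / [3] / [4];  Q = [1, 2, 3, 6] / [4, 7] / [5] / [8]
Final shape: (4, 2, 1, 1).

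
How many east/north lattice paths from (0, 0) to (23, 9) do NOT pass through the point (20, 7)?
Number of paths = 19168500

Total paths from (0, 0) to (23, 9): C(32, 23) = 28048800. Paths through (20, 7): (paths (0, 0) → (20, 7)) × (paths (20, 7) → (23, 9)) = C(27, 20) · C(5, 3) = 888030 · 10 = 8880300. Avoidance count = 28048800 − 8880300 = 19168500.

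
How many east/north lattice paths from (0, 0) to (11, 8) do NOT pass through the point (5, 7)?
Number of paths = 70038

Total paths from (0, 0) to (11, 8): C(19, 11) = 75582. Paths through (5, 7): (paths (0, 0) → (5, 7)) × (paths (5, 7) → (11, 8)) = C(12, 5) · C(7, 6) = 792 · 7 = 5544. Avoidance count = 75582 − 5544 = 70038.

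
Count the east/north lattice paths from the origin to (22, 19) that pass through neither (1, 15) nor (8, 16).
Number of paths = 244162434560

Inclusion–exclusion. Total paths: C(41, 22) = 244662670200. Through P₁: C(16, 1)·C(25, 21) = 202400. Through P₂: C(24, 8)·C(17, 14) = 500120280. Since P₁ is strictly southwest of P₂, a monotone path through both must visit P₁ then P₂; paths through both = C(16, 1)·C(8, 7)·C(17, 14) = 87040. Avoid both = 244662670200 − 202400 − 500120280 + 87040 = 244162434560.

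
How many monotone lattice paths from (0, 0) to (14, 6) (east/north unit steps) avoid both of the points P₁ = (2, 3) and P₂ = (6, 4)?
Number of paths = 27010

Inclusion–exclusion. Total paths: C(20, 14) = 38760. Through P₁: C(5, 2)·C(15, 12) = 4550. Through P₂: C(10, 6)·C(10, 8) = 9450. Since P₁ is strictly southwest of P₂, a monotone path through both must visit P₁ then P₂; paths through both = C(5, 2)·C(5, 4)·C(10, 8) = 2250. Avoid both = 38760 − 4550 − 9450 + 2250 = 27010.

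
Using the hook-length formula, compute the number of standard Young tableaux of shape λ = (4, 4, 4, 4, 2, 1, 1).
# SYT of shape (4, 4, 4, 4, 2, 1, 1) = 24942060

Hook-length formula: f^λ = n! / Π hook(c), product over all cells c of the Young diagram. For λ = (4, 4, 4, 4, 2, 1, 1), n = 20 boxes. Hook lengths by row (left-to-right, top-to-bottom): [10, 7, 5, 4]; [9, 6, 4, 3]; [8, 5, 3, 2]; [7, 4, 2, 1]; [4, 1]; [2]; [1]. Product of hooks = 97542144000. So f^λ = 20! / 97542144000 = 2432902008176640000 / 97542144000 = 24942060.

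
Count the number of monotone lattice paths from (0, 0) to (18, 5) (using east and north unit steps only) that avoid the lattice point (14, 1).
Number of paths = 32599

Total paths from (0, 0) to (18, 5): C(23, 18) = 33649. Paths through (14, 1): (paths (0, 0) → (14, 1)) × (paths (14, 1) → (18, 5)) = C(15, 14) · C(8, 4) = 15 · 70 = 1050. Avoidance count = 33649 − 1050 = 32599.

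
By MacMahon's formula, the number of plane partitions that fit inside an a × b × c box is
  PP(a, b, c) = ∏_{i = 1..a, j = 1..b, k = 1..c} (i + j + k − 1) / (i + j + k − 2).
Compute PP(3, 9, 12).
PP(3, 9, 12) = 217233856319480

Evaluate the triple product over i = 1..3, j = 1..9, k = 1..12. The factors are (2/1) · (3/2) · (4/3) · (5/4) · (6/5) · (7/6) · (8/7) · (9/8) · … (324 factors total). The numerators and denominators telescope so the product is an integer; carrying out the multiplication exactly gives PP(3, 9, 12) = 217233856319480.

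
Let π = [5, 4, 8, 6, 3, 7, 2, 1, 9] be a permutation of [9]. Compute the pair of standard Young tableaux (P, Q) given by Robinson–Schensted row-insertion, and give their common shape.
P = [1, 6, 7, 9] / [2, 8] / [3] / [4] / [5];  Q = [1, 3, 6, 9] / [2, 4] / [5] / [7] / [8];  common shape = (4, 2, 1, 1, 1)

Row-insert the values π_1, π_2, … into P one at a time, bumping the leftmost entry strictly greater than the inserted value down to the next row. The recording tableau Q records, in position (i, j), the step at which that cell was added to P.
  Insert 5 (step 1): P = [5];  Q = [1]
  Insert 4 (step 2): P = [4] / [5];  Q = [1] / [2]
  Insert 8 (step 3): P = [4, 8] / [5];  Q = [1, 3] / [2]
  Insert 6 (step 4): P = [4, 6] / [5, 8];  Q = [1, 3] / [2, 4]
  Insert 3 (step 5): P = [3, 6] / [4, 8] / [5];  Q = [1, 3] / [2, 4] / [5]
  Insert 7 (step 6): P = [3, 6, 7] / [4, 8] / [5];  Q = [1, 3, 6] / [2, 4] / [5]
  Insert 2 (step 7): P = [2, 6, 7] / [3, 8] / [4] / [5];  Q = [1, 3, 6] / [2, 4] / [5] / [7]
  Insert 1 (step 8): P = [1, 6, 7] / [2, 8] / [3] / [4] / [5];  Q = [1, 3, 6] / [2, 4] / [5] / [7] / [8]
  Insert 9 (step 9): P = [1, 6, 7, 9] / [2, 8] / [3] / [4] / [5];  Q = [1, 3, 6, 9] / [2, 4] / [5] / [7] / [8]
Final shape: (4, 2, 1, 1, 1).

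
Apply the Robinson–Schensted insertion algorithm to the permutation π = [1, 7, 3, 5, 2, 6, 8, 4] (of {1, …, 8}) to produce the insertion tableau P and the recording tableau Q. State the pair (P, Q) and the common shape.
P = [1, 2, 4, 6, 8] / [3, 5] / [7];  Q = [1, 2, 4, 6, 7] / [3, 8] / [5];  common shape = (5, 2, 1)

Row-insert the values π_1, π_2, … into P one at a time, bumping the leftmost entry strictly greater than the inserted value down to the next row. The recording tableau Q records, in position (i, j), the step at which that cell was added to P.
  Insert 1 (step 1): P = [1];  Q = [1]
  Insert 7 (step 2): P = [1, 7];  Q = [1, 2]
  Insert 3 (step 3): P = [1, 3] / [7];  Q = [1, 2] / [3]
  Insert 5 (step 4): P = [1, 3, 5] / [7];  Q = [1, 2, 4] / [3]
  Insert 2 (step 5): P = [1, 2, 5] / [3] / [7];  Q = [1, 2, 4] / [3] / [5]
  Insert 6 (step 6): P = [1, 2, 5, 6] / [3] / [7];  Q = [1, 2, 4, 6] / [3] / [5]
  Insert 8 (step 7): P = [1, 2, 5, 6, 8] / [3] / [7];  Q = [1, 2, 4, 6, 7] / [3] / [5]
  Insert 4 (step 8): P = [1, 2, 4, 6, 8] / [3, 5] / [7];  Q = [1, 2, 4, 6, 7] / [3, 8] / [5]
Final shape: (5, 2, 1).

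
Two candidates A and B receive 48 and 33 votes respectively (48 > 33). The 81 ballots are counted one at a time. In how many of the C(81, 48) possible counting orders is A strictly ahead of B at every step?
Strict-lead orderings = 9959201205259856572750

Total orderings of the 81 votes with 48 for A: C(81, 48) = 53779686508403225492850. By the Bertrand ballot formula (Cycle Lemma / reflection principle), the number of orderings in which A is strictly ahead of B throughout is (p − q)/(p + q) · C(p + q, p) = (48 − 33)/(48 + 33) · 53779686508403225492850 = 9959201205259856572750.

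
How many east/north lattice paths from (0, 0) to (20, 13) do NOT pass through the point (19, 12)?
Number of paths = 290925390

Total paths from (0, 0) to (20, 13): C(33, 20) = 573166440. Paths through (19, 12): (paths (0, 0) → (19, 12)) × (paths (19, 12) → (20, 13)) = C(31, 19) · C(2, 1) = 141120525 · 2 = 282241050. Avoidance count = 573166440 − 282241050 = 290925390.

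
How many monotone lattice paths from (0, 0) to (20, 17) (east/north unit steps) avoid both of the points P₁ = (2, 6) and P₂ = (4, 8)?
Number of paths = 14268591765

Inclusion–exclusion. Total paths: C(37, 20) = 15905368710. Through P₁: C(8, 2)·C(29, 18) = 968724120. Through P₂: C(12, 4)·C(25, 16) = 1011272625. Since P₁ is strictly southwest of P₂, a monotone path through both must visit P₁ then P₂; paths through both = C(8, 2)·C(4, 2)·C(25, 16) = 343219800. Avoid both = 15905368710 − 968724120 − 1011272625 + 343219800 = 14268591765.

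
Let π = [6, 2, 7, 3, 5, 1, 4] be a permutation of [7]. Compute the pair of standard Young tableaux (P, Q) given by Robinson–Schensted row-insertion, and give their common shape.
P = [1, 3, 4] / [2, 5] / [6, 7];  Q = [1, 3, 5] / [2, 4] / [6, 7];  common shape = (3, 2, 2)

Row-insert the values π_1, π_2, … into P one at a time, bumping the leftmost entry strictly greater than the inserted value down to the next row. The recording tableau Q records, in position (i, j), the step at which that cell was added to P.
  Insert 6 (step 1): P = [6];  Q = [1]
  Insert 2 (step 2): P = [2] / [6];  Q = [1] / [2]
  Insert 7 (step 3): P = [2, 7] / [6];  Q = [1, 3] / [2]
  Insert 3 (step 4): P = [2, 3] / [6, 7];  Q = [1, 3] / [2, 4]
  Insert 5 (step 5): P = [2, 3, 5] / [6, 7];  Q = [1, 3, 5] / [2, 4]
  Insert 1 (step 6): P = [1, 3, 5] / [2, 7] / [6];  Q = [1, 3, 5] / [2, 4] / [6]
  Insert 4 (step 7): P = [1, 3, 4] / [2, 5] / [6, 7];  Q = [1, 3, 5] / [2, 4] / [6, 7]
Final shape: (3, 2, 2).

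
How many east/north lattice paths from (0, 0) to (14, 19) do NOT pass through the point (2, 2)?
Number of paths = 507433590

Total paths from (0, 0) to (14, 19): C(33, 14) = 818809200. Paths through (2, 2): (paths (0, 0) → (2, 2)) × (paths (2, 2) → (14, 19)) = C(4, 2) · C(29, 12) = 6 · 51895935 = 311375610. Avoidance count = 818809200 − 311375610 = 507433590.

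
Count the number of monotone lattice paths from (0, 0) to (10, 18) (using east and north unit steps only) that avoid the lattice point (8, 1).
Number of paths = 13121571

Total paths from (0, 0) to (10, 18): C(28, 10) = 13123110. Paths through (8, 1): (paths (0, 0) → (8, 1)) × (paths (8, 1) → (10, 18)) = C(9, 8) · C(19, 2) = 9 · 171 = 1539. Avoidance count = 13123110 − 1539 = 13121571.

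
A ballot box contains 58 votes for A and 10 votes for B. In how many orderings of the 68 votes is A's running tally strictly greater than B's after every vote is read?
Strict-lead orderings = 205236977088

Total orderings of the 68 votes with 58 for A: C(68, 58) = 290752384208. By the Bertrand ballot formula (Cycle Lemma / reflection principle), the number of orderings in which A is strictly ahead of B throughout is (p − q)/(p + q) · C(p + q, p) = (58 − 10)/(58 + 10) · 290752384208 = 205236977088.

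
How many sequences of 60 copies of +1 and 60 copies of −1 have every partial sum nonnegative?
C_60 = 1583850964596120042686772779038896

These ballot sequences are counted by the Catalan number C_n = (1/(n + 1)) · C(2n, n). For n = 60: C_60 = (1/61) · C(120, 60) = 96614908840363322603893139521372656/61 = 1583850964596120042686772779038896.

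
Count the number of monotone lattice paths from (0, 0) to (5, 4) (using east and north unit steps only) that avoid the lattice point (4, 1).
Number of paths = 106

Total paths from (0, 0) to (5, 4): C(9, 5) = 126. Paths through (4, 1): (paths (0, 0) → (4, 1)) × (paths (4, 1) → (5, 4)) = C(5, 4) · C(4, 1) = 5 · 4 = 20. Avoidance count = 126 − 20 = 106.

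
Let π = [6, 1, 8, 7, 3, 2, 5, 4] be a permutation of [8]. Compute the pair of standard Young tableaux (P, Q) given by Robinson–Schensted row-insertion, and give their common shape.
P = [1, 2, 4] / [3, 5] / [6, 7] / [8];  Q = [1, 3, 7] / [2, 4] / [5, 8] / [6];  common shape = (3, 2, 2, 1)

Row-insert the values π_1, π_2, … into P one at a time, bumping the leftmost entry strictly greater than the inserted value down to the next row. The recording tableau Q records, in position (i, j), the step at which that cell was added to P.
  Insert 6 (step 1): P = [6];  Q = [1]
  Insert 1 (step 2): P = [1] / [6];  Q = [1] / [2]
  Insert 8 (step 3): P = [1, 8] / [6];  Q = [1, 3] / [2]
  Insert 7 (step 4): P = [1, 7] / [6, 8];  Q = [1, 3] / [2, 4]
  Insert 3 (step 5): P = [1, 3] / [6, 7] / [8];  Q = [1, 3] / [2, 4] / [5]
  Insert 2 (step 6): P = [1, 2] / [3, 7] / [6] / [8];  Q = [1, 3] / [2, 4] / [5] / [6]
  Insert 5 (step 7): P = [1, 2, 5] / [3, 7] / [6] / [8];  Q = [1, 3, 7] / [2, 4] / [5] / [6]
  Insert 4 (step 8): P = [1, 2, 4] / [3, 5] / [6, 7] / [8];  Q = [1, 3, 7] / [2, 4] / [5, 8] / [6]
Final shape: (3, 2, 2, 1).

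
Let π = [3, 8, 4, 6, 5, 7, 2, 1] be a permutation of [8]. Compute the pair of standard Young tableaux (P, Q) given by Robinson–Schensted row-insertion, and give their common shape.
P = [1, 4, 5, 7] / [2] / [3] / [6] / [8];  Q = [1, 2, 4, 6] / [3] / [5] / [7] / [8];  common shape = (4, 1, 1, 1, 1)

Row-insert the values π_1, π_2, … into P one at a time, bumping the leftmost entry strictly greater than the inserted value down to the next row. The recording tableau Q records, in position (i, j), the step at which that cell was added to P.
  Insert 3 (step 1): P = [3];  Q = [1]
  Insert 8 (step 2): P = [3, 8];  Q = [1, 2]
  Insert 4 (step 3): P = [3, 4] / [8];  Q = [1, 2] / [3]
  Insert 6 (step 4): P = [3, 4, 6] / [8];  Q = [1, 2, 4] / [3]
  Insert 5 (step 5): P = [3, 4, 5] / [6] / [8];  Q = [1, 2, 4] / [3] / [5]
  Insert 7 (step 6): P = [3, 4, 5, 7] / [6] / [8];  Q = [1, 2, 4, 6] / [3] / [5]
  Insert 2 (step 7): P = [2, 4, 5, 7] / [3] / [6] / [8];  Q = [1, 2, 4, 6] / [3] / [5] / [7]
  Insert 1 (step 8): P = [1, 4, 5, 7] / [2] / [3] / [6] / [8];  Q = [1, 2, 4, 6] / [3] / [5] / [7] / [8]
Final shape: (4, 1, 1, 1, 1).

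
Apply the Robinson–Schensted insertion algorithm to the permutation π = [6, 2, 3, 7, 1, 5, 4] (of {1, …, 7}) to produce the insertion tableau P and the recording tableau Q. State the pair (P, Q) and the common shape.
P = [1, 3, 4] / [2, 5] / [6, 7];  Q = [1, 3, 4] / [2, 6] / [5, 7];  common shape = (3, 2, 2)

Row-insert the values π_1, π_2, … into P one at a time, bumping the leftmost entry strictly greater than the inserted value down to the next row. The recording tableau Q records, in position (i, j), the step at which that cell was added to P.
  Insert 6 (step 1): P = [6];  Q = [1]
  Insert 2 (step 2): P = [2] / [6];  Q = [1] / [2]
  Insert 3 (step 3): P = [2, 3] / [6];  Q = [1, 3] / [2]
  Insert 7 (step 4): P = [2, 3, 7] / [6];  Q = [1, 3, 4] / [2]
  Insert 1 (step 5): P = [1, 3, 7] / [2] / [6];  Q = [1, 3, 4] / [2] / [5]
  Insert 5 (step 6): P = [1, 3, 5] / [2, 7] / [6];  Q = [1, 3, 4] / [2, 6] / [5]
  Insert 4 (step 7): P = [1, 3, 4] / [2, 5] / [6, 7];  Q = [1, 3, 4] / [2, 6] / [5, 7]
Final shape: (3, 2, 2).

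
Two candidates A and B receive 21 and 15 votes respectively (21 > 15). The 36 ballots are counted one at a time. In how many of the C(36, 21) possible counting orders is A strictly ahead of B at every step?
Strict-lead orderings = 927983760

Total orderings of the 36 votes with 21 for A: C(36, 21) = 5567902560. By the Bertrand ballot formula (Cycle Lemma / reflection principle), the number of orderings in which A is strictly ahead of B throughout is (p − q)/(p + q) · C(p + q, p) = (21 − 15)/(21 + 15) · 5567902560 = 927983760.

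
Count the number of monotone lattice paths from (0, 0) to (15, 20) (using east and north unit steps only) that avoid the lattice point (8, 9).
Number of paths = 2474301720

Total paths from (0, 0) to (15, 20): C(35, 15) = 3247943160. Paths through (8, 9): (paths (0, 0) → (8, 9)) × (paths (8, 9) → (15, 20)) = C(17, 8) · C(18, 7) = 24310 · 31824 = 773641440. Avoidance count = 3247943160 − 773641440 = 2474301720.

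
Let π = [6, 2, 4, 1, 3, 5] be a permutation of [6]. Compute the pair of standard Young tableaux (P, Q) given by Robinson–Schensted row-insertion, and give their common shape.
P = [1, 3, 5] / [2, 4] / [6];  Q = [1, 3, 6] / [2, 5] / [4];  common shape = (3, 2, 1)

Row-insert the values π_1, π_2, … into P one at a time, bumping the leftmost entry strictly greater than the inserted value down to the next row. The recording tableau Q records, in position (i, j), the step at which that cell was added to P.
  Insert 6 (step 1): P = [6];  Q = [1]
  Insert 2 (step 2): P = [2] / [6];  Q = [1] / [2]
  Insert 4 (step 3): P = [2, 4] / [6];  Q = [1, 3] / [2]
  Insert 1 (step 4): P = [1, 4] / [2] / [6];  Q = [1, 3] / [2] / [4]
  Insert 3 (step 5): P = [1, 3] / [2, 4] / [6];  Q = [1, 3] / [2, 5] / [4]
  Insert 5 (step 6): P = [1, 3, 5] / [2, 4] / [6];  Q = [1, 3, 6] / [2, 5] / [4]
Final shape: (3, 2, 1).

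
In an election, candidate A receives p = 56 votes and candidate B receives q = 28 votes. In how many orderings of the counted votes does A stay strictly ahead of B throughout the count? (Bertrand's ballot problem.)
Strict-lead orderings = 5096278545356362962504

Total orderings of the 84 votes with 56 for A: C(84, 56) = 15288835636069088887512. By the Bertrand ballot formula (Cycle Lemma / reflection principle), the number of orderings in which A is strictly ahead of B throughout is (p − q)/(p + q) · C(p + q, p) = (56 − 28)/(56 + 28) · 15288835636069088887512 = 5096278545356362962504.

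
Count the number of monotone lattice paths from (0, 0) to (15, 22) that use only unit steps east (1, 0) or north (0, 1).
Number of paths = 9364199760

A monotone lattice path from (0, 0) to (15, 22) consists of 15 east steps and 22 north steps in some order, so it is determined by which 15 of the 37 steps are east. The count is C(37, 15) = 9364199760.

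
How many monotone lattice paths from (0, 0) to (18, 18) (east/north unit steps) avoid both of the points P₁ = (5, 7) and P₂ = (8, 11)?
Number of paths = 6167369076

Inclusion–exclusion. Total paths: C(36, 18) = 9075135300. Through P₁: C(12, 5)·C(24, 13) = 1976946048. Through P₂: C(19, 8)·C(17, 10) = 1469918736. Since P₁ is strictly southwest of P₂, a monotone path through both must visit P₁ then P₂; paths through both = C(12, 5)·C(7, 3)·C(17, 10) = 539098560. Avoid both = 9075135300 − 1976946048 − 1469918736 + 539098560 = 6167369076.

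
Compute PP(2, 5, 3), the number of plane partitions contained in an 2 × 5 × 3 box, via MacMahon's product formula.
PP(2, 5, 3) = 1176

Evaluate the triple product over i = 1..2, j = 1..5, k = 1..3. The factors are (2/1) · (3/2) · (4/3) · (3/2) · (4/3) · (5/4) · (4/3) · (5/4) · … (30 factors total). The numerators and denominators telescope so the product is an integer; carrying out the multiplication exactly gives PP(2, 5, 3) = 1176.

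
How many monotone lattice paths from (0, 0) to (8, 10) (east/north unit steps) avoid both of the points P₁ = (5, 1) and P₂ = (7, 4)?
Number of paths = 40548

Inclusion–exclusion. Total paths: C(18, 8) = 43758. Through P₁: C(6, 5)·C(12, 3) = 1320. Through P₂: C(11, 7)·C(7, 1) = 2310. Since P₁ is strictly southwest of P₂, a monotone path through both must visit P₁ then P₂; paths through both = C(6, 5)·C(5, 2)·C(7, 1) = 420. Avoid both = 43758 − 1320 − 2310 + 420 = 40548.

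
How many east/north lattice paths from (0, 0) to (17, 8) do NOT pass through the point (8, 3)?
Number of paths = 751245

Total paths from (0, 0) to (17, 8): C(25, 17) = 1081575. Paths through (8, 3): (paths (0, 0) → (8, 3)) × (paths (8, 3) → (17, 8)) = C(11, 8) · C(14, 9) = 165 · 2002 = 330330. Avoidance count = 1081575 − 330330 = 751245.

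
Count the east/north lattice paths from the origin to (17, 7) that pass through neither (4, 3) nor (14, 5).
Number of paths = 169624

Inclusion–exclusion. Total paths: C(24, 17) = 346104. Through P₁: C(7, 4)·C(17, 13) = 83300. Through P₂: C(19, 14)·C(5, 3) = 116280. Since P₁ is strictly southwest of P₂, a monotone path through both must visit P₁ then P₂; paths through both = C(7, 4)·C(12, 10)·C(5, 3) = 23100. Avoid both = 346104 − 83300 − 116280 + 23100 = 169624.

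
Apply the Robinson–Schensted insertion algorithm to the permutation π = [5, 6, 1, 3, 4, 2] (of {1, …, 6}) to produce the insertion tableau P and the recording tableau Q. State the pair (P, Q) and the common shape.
P = [1, 2, 4] / [3, 6] / [5];  Q = [1, 2, 5] / [3, 4] / [6];  common shape = (3, 2, 1)

Row-insert the values π_1, π_2, … into P one at a time, bumping the leftmost entry strictly greater than the inserted value down to the next row. The recording tableau Q records, in position (i, j), the step at which that cell was added to P.
  Insert 5 (step 1): P = [5];  Q = [1]
  Insert 6 (step 2): P = [5, 6];  Q = [1, 2]
  Insert 1 (step 3): P = [1, 6] / [5];  Q = [1, 2] / [3]
  Insert 3 (step 4): P = [1, 3] / [5, 6];  Q = [1, 2] / [3, 4]
  Insert 4 (step 5): P = [1, 3, 4] / [5, 6];  Q = [1, 2, 5] / [3, 4]
  Insert 2 (step 6): P = [1, 2, 4] / [3, 6] / [5];  Q = [1, 2, 5] / [3, 4] / [6]
Final shape: (3, 2, 1).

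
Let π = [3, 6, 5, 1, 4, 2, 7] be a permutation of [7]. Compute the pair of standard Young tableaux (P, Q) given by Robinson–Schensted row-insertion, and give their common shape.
P = [1, 2, 7] / [3, 4] / [5] / [6];  Q = [1, 2, 7] / [3, 5] / [4] / [6];  common shape = (3, 2, 1, 1)

Row-insert the values π_1, π_2, … into P one at a time, bumping the leftmost entry strictly greater than the inserted value down to the next row. The recording tableau Q records, in position (i, j), the step at which that cell was added to P.
  Insert 3 (step 1): P = [3];  Q = [1]
  Insert 6 (step 2): P = [3, 6];  Q = [1, 2]
  Insert 5 (step 3): P = [3, 5] / [6];  Q = [1, 2] / [3]
  Insert 1 (step 4): P = [1, 5] / [3] / [6];  Q = [1, 2] / [3] / [4]
  Insert 4 (step 5): P = [1, 4] / [3, 5] / [6];  Q = [1, 2] / [3, 5] / [4]
  Insert 2 (step 6): P = [1, 2] / [3, 4] / [5] / [6];  Q = [1, 2] / [3, 5] / [4] / [6]
  Insert 7 (step 7): P = [1, 2, 7] / [3, 4] / [5] / [6];  Q = [1, 2, 7] / [3, 5] / [4] / [6]
Final shape: (3, 2, 1, 1).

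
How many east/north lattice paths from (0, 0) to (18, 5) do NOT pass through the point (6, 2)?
Number of paths = 20909

Total paths from (0, 0) to (18, 5): C(23, 18) = 33649. Paths through (6, 2): (paths (0, 0) → (6, 2)) × (paths (6, 2) → (18, 5)) = C(8, 6) · C(15, 12) = 28 · 455 = 12740. Avoidance count = 33649 − 12740 = 20909.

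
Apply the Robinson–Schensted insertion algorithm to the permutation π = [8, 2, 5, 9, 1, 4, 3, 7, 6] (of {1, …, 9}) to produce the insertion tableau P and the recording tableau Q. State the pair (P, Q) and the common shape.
P = [1, 3, 6] / [2, 4, 7] / [5, 9] / [8];  Q = [1, 3, 4] / [2, 6, 8] / [5, 9] / [7];  common shape = (3, 3, 2, 1)

Row-insert the values π_1, π_2, … into P one at a time, bumping the leftmost entry strictly greater than the inserted value down to the next row. The recording tableau Q records, in position (i, j), the step at which that cell was added to P.
  Insert 8 (step 1): P = [8];  Q = [1]
  Insert 2 (step 2): P = [2] / [8];  Q = [1] / [2]
  Insert 5 (step 3): P = [2, 5] / [8];  Q = [1, 3] / [2]
  Insert 9 (step 4): P = [2, 5, 9] / [8];  Q = [1, 3, 4] / [2]
  Insert 1 (step 5): P = [1, 5, 9] / [2] / [8];  Q = [1, 3, 4] / [2] / [5]
  Insert 4 (step 6): P = [1, 4, 9] / [2, 5] / [8];  Q = [1, 3, 4] / [2, 6] / [5]
  Insert 3 (step 7): P = [1, 3, 9] / [2, 4] / [5] / [8];  Q = [1, 3, 4] / [2, 6] / [5] / [7]
  Insert 7 (step 8): P = [1, 3, 7] / [2, 4, 9] / [5] / [8];  Q = [1, 3, 4] / [2, 6, 8] / [5] / [7]
  Insert 6 (step 9): P = [1, 3, 6] / [2, 4, 7] / [5, 9] / [8];  Q = [1, 3, 4] / [2, 6, 8] / [5, 9] / [7]
Final shape: (3, 3, 2, 1).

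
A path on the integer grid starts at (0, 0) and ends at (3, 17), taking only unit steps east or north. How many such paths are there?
Number of paths = 1140

A monotone lattice path from (0, 0) to (3, 17) consists of 3 east steps and 17 north steps in some order, so it is determined by which 3 of the 20 steps are east. The count is C(20, 3) = 1140.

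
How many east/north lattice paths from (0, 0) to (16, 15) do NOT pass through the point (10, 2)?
Number of paths = 298749483

Total paths from (0, 0) to (16, 15): C(31, 16) = 300540195. Paths through (10, 2): (paths (0, 0) → (10, 2)) × (paths (10, 2) → (16, 15)) = C(12, 10) · C(19, 6) = 66 · 27132 = 1790712. Avoidance count = 300540195 − 1790712 = 298749483.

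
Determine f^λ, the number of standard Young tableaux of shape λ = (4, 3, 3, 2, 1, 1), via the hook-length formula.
# SYT of shape (4, 3, 3, 2, 1, 1) = 50050

Hook-length formula: f^λ = n! / Π hook(c), product over all cells c of the Young diagram. For λ = (4, 3, 3, 2, 1, 1), n = 14 boxes. Hook lengths by row (left-to-right, top-to-bottom): [9, 6, 4, 1]; [7, 4, 2]; [6, 3, 1]; [4, 1]; [2]; [1]. Product of hooks = 1741824. So f^λ = 14! / 1741824 = 87178291200 / 1741824 = 50050.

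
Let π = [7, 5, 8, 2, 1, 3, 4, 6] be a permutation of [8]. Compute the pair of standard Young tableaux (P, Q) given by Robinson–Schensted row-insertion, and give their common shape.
P = [1, 3, 4, 6] / [2, 8] / [5] / [7];  Q = [1, 3, 7, 8] / [2, 6] / [4] / [5];  common shape = (4, 2, 1, 1)

Row-insert the values π_1, π_2, … into P one at a time, bumping the leftmost entry strictly greater than the inserted value down to the next row. The recording tableau Q records, in position (i, j), the step at which that cell was added to P.
  Insert 7 (step 1): P = [7];  Q = [1]
  Insert 5 (step 2): P = [5] / [7];  Q = [1] / [2]
  Insert 8 (step 3): P = [5, 8] / [7];  Q = [1, 3] / [2]
  Insert 2 (step 4): P = [2, 8] / [5] / [7];  Q = [1, 3] / [2] / [4]
  Insert 1 (step 5): P = [1, 8] / [2] / [5] / [7];  Q = [1, 3] / [2] / [4] / [5]
  Insert 3 (step 6): P = [1, 3] / [2, 8] / [5] / [7];  Q = [1, 3] / [2, 6] / [4] / [5]
  Insert 4 (step 7): P = [1, 3, 4] / [2, 8] / [5] / [7];  Q = [1, 3, 7] / [2, 6] / [4] / [5]
  Insert 6 (step 8): P = [1, 3, 4, 6] / [2, 8] / [5] / [7];  Q = [1, 3, 7, 8] / [2, 6] / [4] / [5]
Final shape: (4, 2, 1, 1).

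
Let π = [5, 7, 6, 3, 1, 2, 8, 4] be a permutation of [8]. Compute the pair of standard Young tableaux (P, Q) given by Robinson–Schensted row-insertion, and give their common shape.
P = [1, 2, 4] / [3, 6, 8] / [5] / [7];  Q = [1, 2, 7] / [3, 6, 8] / [4] / [5];  common shape = (3, 3, 1, 1)

Row-insert the values π_1, π_2, … into P one at a time, bumping the leftmost entry strictly greater than the inserted value down to the next row. The recording tableau Q records, in position (i, j), the step at which that cell was added to P.
  Insert 5 (step 1): P = [5];  Q = [1]
  Insert 7 (step 2): P = [5, 7];  Q = [1, 2]
  Insert 6 (step 3): P = [5, 6] / [7];  Q = [1, 2] / [3]
  Insert 3 (step 4): P = [3, 6] / [5] / [7];  Q = [1, 2] / [3] / [4]
  Insert 1 (step 5): P = [1, 6] / [3] / [5] / [7];  Q = [1, 2] / [3] / [4] / [5]
  Insert 2 (step 6): P = [1, 2] / [3, 6] / [5] / [7];  Q = [1, 2] / [3, 6] / [4] / [5]
  Insert 8 (step 7): P = [1, 2, 8] / [3, 6] / [5] / [7];  Q = [1, 2, 7] / [3, 6] / [4] / [5]
  Insert 4 (step 8): P = [1, 2, 4] / [3, 6, 8] / [5] / [7];  Q = [1, 2, 7] / [3, 6, 8] / [4] / [5]
Final shape: (3, 3, 1, 1).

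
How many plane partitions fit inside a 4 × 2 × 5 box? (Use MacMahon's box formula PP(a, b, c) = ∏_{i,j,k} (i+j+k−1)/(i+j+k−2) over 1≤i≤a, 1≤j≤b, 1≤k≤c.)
PP(4, 2, 5) = 5292

Evaluate the triple product over i = 1..4, j = 1..2, k = 1..5. The factors are (2/1) · (3/2) · (4/3) · (5/4) · (6/5) · (3/2) · (4/3) · (5/4) · … (40 factors total). The numerators and denominators telescope so the product is an integer; carrying out the multiplication exactly gives PP(4, 2, 5) = 5292.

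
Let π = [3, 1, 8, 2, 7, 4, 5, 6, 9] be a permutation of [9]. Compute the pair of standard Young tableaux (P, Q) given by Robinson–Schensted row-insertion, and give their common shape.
P = [1, 2, 4, 5, 6, 9] / [3, 7] / [8];  Q = [1, 3, 5, 7, 8, 9] / [2, 4] / [6];  common shape = (6, 2, 1)

Row-insert the values π_1, π_2, … into P one at a time, bumping the leftmost entry strictly greater than the inserted value down to the next row. The recording tableau Q records, in position (i, j), the step at which that cell was added to P.
  Insert 3 (step 1): P = [3];  Q = [1]
  Insert 1 (step 2): P = [1] / [3];  Q = [1] / [2]
  Insert 8 (step 3): P = [1, 8] / [3];  Q = [1, 3] / [2]
  Insert 2 (step 4): P = [1, 2] / [3, 8];  Q = [1, 3] / [2, 4]
  Insert 7 (step 5): P = [1, 2, 7] / [3, 8];  Q = [1, 3, 5] / [2, 4]
  Insert 4 (step 6): P = [1, 2, 4] / [3, 7] / [8];  Q = [1, 3, 5] / [2, 4] / [6]
  Insert 5 (step 7): P = [1, 2, 4, 5] / [3, 7] / [8];  Q = [1, 3, 5, 7] / [2, 4] / [6]
  Insert 6 (step 8): P = [1, 2, 4, 5, 6] / [3, 7] / [8];  Q = [1, 3, 5, 7, 8] / [2, 4] / [6]
  Insert 9 (step 9): P = [1, 2, 4, 5, 6, 9] / [3, 7] / [8];  Q = [1, 3, 5, 7, 8, 9] / [2, 4] / [6]
Final shape: (6, 2, 1).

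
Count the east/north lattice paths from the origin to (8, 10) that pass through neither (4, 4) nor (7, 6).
Number of paths = 23978

Inclusion–exclusion. Total paths: C(18, 8) = 43758. Through P₁: C(8, 4)·C(10, 4) = 14700. Through P₂: C(13, 7)·C(5, 1) = 8580. Since P₁ is strictly southwest of P₂, a monotone path through both must visit P₁ then P₂; paths through both = C(8, 4)·C(5, 3)·C(5, 1) = 3500. Avoid both = 43758 − 14700 − 8580 + 3500 = 23978.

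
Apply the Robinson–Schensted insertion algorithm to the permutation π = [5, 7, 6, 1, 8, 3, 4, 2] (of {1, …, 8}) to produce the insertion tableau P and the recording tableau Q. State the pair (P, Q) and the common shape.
P = [1, 2, 4] / [3, 6, 8] / [5] / [7];  Q = [1, 2, 5] / [3, 6, 7] / [4] / [8];  common shape = (3, 3, 1, 1)

Row-insert the values π_1, π_2, … into P one at a time, bumping the leftmost entry strictly greater than the inserted value down to the next row. The recording tableau Q records, in position (i, j), the step at which that cell was added to P.
  Insert 5 (step 1): P = [5];  Q = [1]
  Insert 7 (step 2): P = [5, 7];  Q = [1, 2]
  Insert 6 (step 3): P = [5, 6] / [7];  Q = [1, 2] / [3]
  Insert 1 (step 4): P = [1, 6] / [5] / [7];  Q = [1, 2] / [3] / [4]
  Insert 8 (step 5): P = [1, 6, 8] / [5] / [7];  Q = [1, 2, 5] / [3] / [4]
  Insert 3 (step 6): P = [1, 3, 8] / [5, 6] / [7];  Q = [1, 2, 5] / [3, 6] / [4]
  Insert 4 (step 7): P = [1, 3, 4] / [5, 6, 8] / [7];  Q = [1, 2, 5] / [3, 6, 7] / [4]
  Insert 2 (step 8): P = [1, 2, 4] / [3, 6, 8] / [5] / [7];  Q = [1, 2, 5] / [3, 6, 7] / [4] / [8]
Final shape: (3, 3, 1, 1).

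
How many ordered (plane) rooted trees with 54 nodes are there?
C_53 = 116157871455782434250553845880

These ordered rooted trees are counted by the Catalan number C_n = (1/(n + 1)) · C(2n, n). For n = 53: C_53 = (1/54) · C(106, 53) = 6272525058612251449529907677520/54 = 116157871455782434250553845880.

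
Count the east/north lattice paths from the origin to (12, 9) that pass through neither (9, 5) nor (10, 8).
Number of paths = 116610

Inclusion–exclusion. Total paths: C(21, 12) = 293930. Through P₁: C(14, 9)·C(7, 3) = 70070. Through P₂: C(18, 10)·C(3, 2) = 131274. Since P₁ is strictly southwest of P₂, a monotone path through both must visit P₁ then P₂; paths through both = C(14, 9)·C(4, 1)·C(3, 2) = 24024. Avoid both = 293930 − 70070 − 131274 + 24024 = 116610.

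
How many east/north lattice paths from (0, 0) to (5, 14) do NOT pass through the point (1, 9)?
Number of paths = 10368

Total paths from (0, 0) to (5, 14): C(19, 5) = 11628. Paths through (1, 9): (paths (0, 0) → (1, 9)) × (paths (1, 9) → (5, 14)) = C(10, 1) · C(9, 4) = 10 · 126 = 1260. Avoidance count = 11628 − 1260 = 10368.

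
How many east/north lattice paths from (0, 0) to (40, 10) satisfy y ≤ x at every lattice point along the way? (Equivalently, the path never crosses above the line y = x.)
Number of paths = 7766844470

By the reflection principle (André's argument), the number of monotone paths to (40, 10) with n ≤ m that never go above y = x is C(50, 40) − C(50, 41) = 10272278170 − 2505433700 = 7766844470.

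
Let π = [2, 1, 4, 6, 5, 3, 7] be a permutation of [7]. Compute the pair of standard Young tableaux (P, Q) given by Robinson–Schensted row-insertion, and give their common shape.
P = [1, 3, 5, 7] / [2, 4] / [6];  Q = [1, 3, 4, 7] / [2, 5] / [6];  common shape = (4, 2, 1)

Row-insert the values π_1, π_2, … into P one at a time, bumping the leftmost entry strictly greater than the inserted value down to the next row. The recording tableau Q records, in position (i, j), the step at which that cell was added to P.
  Insert 2 (step 1): P = [2];  Q = [1]
  Insert 1 (step 2): P = [1] / [2];  Q = [1] / [2]
  Insert 4 (step 3): P = [1, 4] / [2];  Q = [1, 3] / [2]
  Insert 6 (step 4): P = [1, 4, 6] / [2];  Q = [1, 3, 4] / [2]
  Insert 5 (step 5): P = [1, 4, 5] / [2, 6];  Q = [1, 3, 4] / [2, 5]
  Insert 3 (step 6): P = [1, 3, 5] / [2, 4] / [6];  Q = [1, 3, 4] / [2, 5] / [6]
  Insert 7 (step 7): P = [1, 3, 5, 7] / [2, 4] / [6];  Q = [1, 3, 4, 7] / [2, 5] / [6]
Final shape: (4, 2, 1).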